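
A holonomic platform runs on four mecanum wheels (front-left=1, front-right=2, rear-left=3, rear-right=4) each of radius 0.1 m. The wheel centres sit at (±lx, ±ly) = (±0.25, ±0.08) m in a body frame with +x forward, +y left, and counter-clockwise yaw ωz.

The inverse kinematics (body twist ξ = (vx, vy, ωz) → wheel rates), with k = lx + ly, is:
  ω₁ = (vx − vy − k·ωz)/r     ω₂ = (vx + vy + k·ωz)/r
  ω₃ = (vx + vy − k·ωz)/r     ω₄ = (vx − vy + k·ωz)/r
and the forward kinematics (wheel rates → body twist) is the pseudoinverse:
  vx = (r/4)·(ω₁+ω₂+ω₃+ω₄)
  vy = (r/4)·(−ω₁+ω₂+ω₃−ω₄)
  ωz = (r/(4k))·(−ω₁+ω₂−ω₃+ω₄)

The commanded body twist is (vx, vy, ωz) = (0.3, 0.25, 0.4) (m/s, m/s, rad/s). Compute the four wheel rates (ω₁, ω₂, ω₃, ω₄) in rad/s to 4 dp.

(-0.8200, 6.8200, 4.1800, 1.8200)

k = lx + ly = 0.25 + 0.08 = 0.3300;  k·ωz = 0.3300·0.4 = 0.1320
ω₁ (FL) = (vx − vy − k·ωz)/r = -0.0820/0.1 = -0.8200
ω₂ (FR) = (vx + vy + k·ωz)/r = 0.6820/0.1 = 6.8200
ω₃ (RL) = (vx + vy − k·ωz)/r = 0.4180/0.1 = 4.1800
ω₄ (RR) = (vx − vy + k·ωz)/r = 0.1820/0.1 = 1.8200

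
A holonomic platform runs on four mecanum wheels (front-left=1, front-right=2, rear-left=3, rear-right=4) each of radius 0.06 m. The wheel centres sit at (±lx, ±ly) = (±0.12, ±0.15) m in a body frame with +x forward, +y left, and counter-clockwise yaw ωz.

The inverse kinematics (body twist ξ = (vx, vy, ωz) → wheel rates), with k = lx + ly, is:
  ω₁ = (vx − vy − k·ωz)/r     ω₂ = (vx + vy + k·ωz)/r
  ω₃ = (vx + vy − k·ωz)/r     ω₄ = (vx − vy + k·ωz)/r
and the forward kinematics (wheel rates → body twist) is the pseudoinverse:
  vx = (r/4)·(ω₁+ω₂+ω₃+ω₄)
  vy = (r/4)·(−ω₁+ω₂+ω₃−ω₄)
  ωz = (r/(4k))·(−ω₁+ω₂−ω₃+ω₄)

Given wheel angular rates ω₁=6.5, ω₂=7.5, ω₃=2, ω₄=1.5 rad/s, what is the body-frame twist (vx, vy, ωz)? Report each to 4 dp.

k = lx + ly = 0.12 + 0.15 = 0.2700
ω₁+ω₂+ω₃+ω₄ = 17.5000  →  vx = (0.06/4)·17.5000 = 0.2625
−ω₁+ω₂+ω₃−ω₄ = 1.5000  →  vy = (0.06/4)·1.5000 = 0.0225
−ω₁+ω₂−ω₃+ω₄ = 0.5000  →  ωz = (0.06/1.0800)·0.5000 = 0.0278

(0.2625, 0.0225, 0.0278)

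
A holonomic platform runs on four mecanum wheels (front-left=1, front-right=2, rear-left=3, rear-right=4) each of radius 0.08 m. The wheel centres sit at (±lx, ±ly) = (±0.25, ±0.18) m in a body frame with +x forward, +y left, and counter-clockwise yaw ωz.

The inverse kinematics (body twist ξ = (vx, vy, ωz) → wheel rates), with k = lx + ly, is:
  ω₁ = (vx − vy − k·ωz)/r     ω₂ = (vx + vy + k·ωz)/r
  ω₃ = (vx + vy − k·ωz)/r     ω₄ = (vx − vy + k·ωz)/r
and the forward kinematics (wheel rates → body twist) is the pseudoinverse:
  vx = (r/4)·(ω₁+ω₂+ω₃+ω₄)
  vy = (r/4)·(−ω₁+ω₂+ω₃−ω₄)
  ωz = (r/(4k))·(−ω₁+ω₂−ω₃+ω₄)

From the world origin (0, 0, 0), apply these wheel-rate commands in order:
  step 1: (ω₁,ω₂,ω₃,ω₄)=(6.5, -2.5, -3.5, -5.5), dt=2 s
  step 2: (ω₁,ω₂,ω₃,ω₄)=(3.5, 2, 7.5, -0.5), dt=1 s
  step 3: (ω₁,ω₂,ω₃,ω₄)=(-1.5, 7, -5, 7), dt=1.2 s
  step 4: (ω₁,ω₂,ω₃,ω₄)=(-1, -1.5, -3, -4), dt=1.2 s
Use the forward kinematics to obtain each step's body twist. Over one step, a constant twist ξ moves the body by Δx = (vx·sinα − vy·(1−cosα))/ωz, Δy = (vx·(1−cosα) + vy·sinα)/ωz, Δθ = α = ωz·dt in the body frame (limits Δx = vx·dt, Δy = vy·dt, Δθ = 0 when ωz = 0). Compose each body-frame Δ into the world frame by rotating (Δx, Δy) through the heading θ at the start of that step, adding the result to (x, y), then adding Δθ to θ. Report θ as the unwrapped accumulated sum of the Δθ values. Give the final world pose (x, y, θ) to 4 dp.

(-0.2603, -0.4239, -0.4047)

step 1: ξ=(vx,vy,ωz)=(-0.1000, -0.1400, -0.5116), dt=2.0 → body Δ=(-0.2981, -0.1399, -1.0233) → world pose (-0.2981, -0.1399, -1.0233)
step 2: ξ=(vx,vy,ωz)=(0.2500, 0.1300, -0.4419), dt=1.0 → body Δ=(0.2702, 0.0715, -0.4419) → world pose (-0.0964, -0.3334, -1.4651)
step 3: ξ=(vx,vy,ωz)=(0.1500, -0.0700, 0.9535), dt=1.2 → body Δ=(0.1863, 0.0254, 1.1442) → world pose (-0.0515, -0.5160, -0.3209)
step 4: ξ=(vx,vy,ωz)=(-0.1900, 0.0100, -0.0698), dt=1.2 → body Δ=(-0.2272, 0.0215, -0.0837) → world pose (-0.2603, -0.4239, -0.4047)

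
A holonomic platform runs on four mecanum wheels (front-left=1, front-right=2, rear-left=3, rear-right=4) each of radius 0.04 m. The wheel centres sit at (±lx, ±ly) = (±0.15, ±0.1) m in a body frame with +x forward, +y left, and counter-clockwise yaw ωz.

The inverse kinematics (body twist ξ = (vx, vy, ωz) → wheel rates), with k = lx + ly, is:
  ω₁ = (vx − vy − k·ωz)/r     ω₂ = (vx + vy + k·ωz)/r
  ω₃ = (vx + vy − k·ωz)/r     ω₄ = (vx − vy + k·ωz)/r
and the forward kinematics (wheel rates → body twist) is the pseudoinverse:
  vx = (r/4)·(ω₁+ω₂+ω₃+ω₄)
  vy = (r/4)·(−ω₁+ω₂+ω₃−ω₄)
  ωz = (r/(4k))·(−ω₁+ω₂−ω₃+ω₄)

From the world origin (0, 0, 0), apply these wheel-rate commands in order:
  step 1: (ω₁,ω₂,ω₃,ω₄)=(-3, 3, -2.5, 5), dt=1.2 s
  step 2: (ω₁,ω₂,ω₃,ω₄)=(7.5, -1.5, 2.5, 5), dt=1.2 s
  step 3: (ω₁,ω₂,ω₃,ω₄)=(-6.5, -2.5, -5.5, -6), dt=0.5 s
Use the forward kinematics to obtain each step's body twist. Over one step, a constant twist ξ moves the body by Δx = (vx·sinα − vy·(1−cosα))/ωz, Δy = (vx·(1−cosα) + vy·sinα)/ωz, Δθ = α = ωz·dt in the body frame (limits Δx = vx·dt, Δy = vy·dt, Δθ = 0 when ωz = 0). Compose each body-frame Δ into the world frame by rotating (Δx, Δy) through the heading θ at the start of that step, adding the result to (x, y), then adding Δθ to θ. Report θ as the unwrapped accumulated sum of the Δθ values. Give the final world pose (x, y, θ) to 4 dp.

(0.1370, -0.0685, 0.4060)

step 1: ξ=(vx,vy,ωz)=(0.0250, -0.0150, 0.5400), dt=1.2 → body Δ=(0.0336, -0.0074, 0.6480) → world pose (0.0336, -0.0074, 0.6480)
step 2: ξ=(vx,vy,ωz)=(0.1350, -0.1150, -0.2600), dt=1.2 → body Δ=(0.1380, -0.1608, -0.3120) → world pose (0.2407, -0.0523, 0.3360)
step 3: ξ=(vx,vy,ωz)=(-0.2050, 0.0450, 0.1400), dt=0.5 → body Δ=(-0.1032, 0.0189, 0.0700) → world pose (0.1370, -0.0685, 0.4060)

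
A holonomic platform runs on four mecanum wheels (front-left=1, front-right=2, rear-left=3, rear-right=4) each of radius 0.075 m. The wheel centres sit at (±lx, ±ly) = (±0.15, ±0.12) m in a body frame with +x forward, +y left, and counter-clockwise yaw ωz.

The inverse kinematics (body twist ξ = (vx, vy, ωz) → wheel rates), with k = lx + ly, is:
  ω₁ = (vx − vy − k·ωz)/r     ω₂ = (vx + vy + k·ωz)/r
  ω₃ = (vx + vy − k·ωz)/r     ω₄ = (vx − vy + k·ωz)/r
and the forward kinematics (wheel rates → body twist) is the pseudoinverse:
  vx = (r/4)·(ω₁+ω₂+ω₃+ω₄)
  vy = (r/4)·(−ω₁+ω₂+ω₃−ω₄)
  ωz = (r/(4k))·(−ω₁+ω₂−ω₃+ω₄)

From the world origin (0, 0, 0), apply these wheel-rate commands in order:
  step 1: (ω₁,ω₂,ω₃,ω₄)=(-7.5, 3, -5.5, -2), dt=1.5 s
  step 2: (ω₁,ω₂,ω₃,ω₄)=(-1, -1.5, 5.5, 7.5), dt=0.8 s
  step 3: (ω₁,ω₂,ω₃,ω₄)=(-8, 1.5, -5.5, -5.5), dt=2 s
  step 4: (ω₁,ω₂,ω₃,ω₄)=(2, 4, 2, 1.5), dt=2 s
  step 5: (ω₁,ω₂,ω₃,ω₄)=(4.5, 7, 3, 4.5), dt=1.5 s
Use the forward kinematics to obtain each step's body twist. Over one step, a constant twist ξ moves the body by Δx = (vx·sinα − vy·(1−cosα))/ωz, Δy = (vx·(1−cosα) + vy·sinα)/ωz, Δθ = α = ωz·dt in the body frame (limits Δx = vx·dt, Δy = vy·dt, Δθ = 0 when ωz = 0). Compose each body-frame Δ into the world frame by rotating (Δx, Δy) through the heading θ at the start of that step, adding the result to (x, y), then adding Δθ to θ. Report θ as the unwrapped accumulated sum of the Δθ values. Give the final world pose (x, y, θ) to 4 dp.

step 1: ξ=(vx,vy,ωz)=(-0.2250, 0.1313, 0.9722), dt=1.5 → body Δ=(-0.3498, -0.0713, 1.4583) → world pose (-0.3498, -0.0713, 1.4583)
step 2: ξ=(vx,vy,ωz)=(0.1969, -0.0469, 0.1042), dt=0.8 → body Δ=(0.1589, -0.0309, 0.0833) → world pose (-0.3013, 0.0831, 1.5417)
step 3: ξ=(vx,vy,ωz)=(-0.3281, 0.1781, 0.6597), dt=2.0 → body Δ=(-0.6846, -0.1122, 1.3194) → world pose (-0.2091, -0.6045, 2.8611)
step 4: ξ=(vx,vy,ωz)=(0.1781, 0.0469, 0.1042), dt=2.0 → body Δ=(0.3439, 0.1300, 0.2083) → world pose (-0.5756, -0.6342, 3.0694)
step 5: ξ=(vx,vy,ωz)=(0.3562, 0.0188, 0.2778), dt=1.5 → body Δ=(0.5133, 0.1370, 0.4167) → world pose (-1.0974, -0.7339, 3.4861)

(-1.0974, -0.7339, 3.4861)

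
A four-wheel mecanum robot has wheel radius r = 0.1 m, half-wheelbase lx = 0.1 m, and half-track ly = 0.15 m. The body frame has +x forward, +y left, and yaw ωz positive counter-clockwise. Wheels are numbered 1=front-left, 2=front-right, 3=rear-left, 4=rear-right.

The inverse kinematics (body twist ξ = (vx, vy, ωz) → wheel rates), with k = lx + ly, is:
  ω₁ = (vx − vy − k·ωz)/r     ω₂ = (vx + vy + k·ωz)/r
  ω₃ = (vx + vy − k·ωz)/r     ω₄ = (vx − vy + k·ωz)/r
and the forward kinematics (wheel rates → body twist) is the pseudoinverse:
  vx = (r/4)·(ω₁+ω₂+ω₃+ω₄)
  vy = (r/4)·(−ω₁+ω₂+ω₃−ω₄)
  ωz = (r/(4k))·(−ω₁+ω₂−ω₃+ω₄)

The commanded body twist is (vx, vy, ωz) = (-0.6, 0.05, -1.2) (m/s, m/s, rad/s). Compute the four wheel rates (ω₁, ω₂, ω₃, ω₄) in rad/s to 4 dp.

k = lx + ly = 0.1 + 0.15 = 0.2500;  k·ωz = 0.2500·-1.2 = -0.3000
ω₁ (FL) = (vx − vy − k·ωz)/r = -0.3500/0.1 = -3.5000
ω₂ (FR) = (vx + vy + k·ωz)/r = -0.8500/0.1 = -8.5000
ω₃ (RL) = (vx + vy − k·ωz)/r = -0.2500/0.1 = -2.5000
ω₄ (RR) = (vx − vy + k·ωz)/r = -0.9500/0.1 = -9.5000

(-3.5000, -8.5000, -2.5000, -9.5000)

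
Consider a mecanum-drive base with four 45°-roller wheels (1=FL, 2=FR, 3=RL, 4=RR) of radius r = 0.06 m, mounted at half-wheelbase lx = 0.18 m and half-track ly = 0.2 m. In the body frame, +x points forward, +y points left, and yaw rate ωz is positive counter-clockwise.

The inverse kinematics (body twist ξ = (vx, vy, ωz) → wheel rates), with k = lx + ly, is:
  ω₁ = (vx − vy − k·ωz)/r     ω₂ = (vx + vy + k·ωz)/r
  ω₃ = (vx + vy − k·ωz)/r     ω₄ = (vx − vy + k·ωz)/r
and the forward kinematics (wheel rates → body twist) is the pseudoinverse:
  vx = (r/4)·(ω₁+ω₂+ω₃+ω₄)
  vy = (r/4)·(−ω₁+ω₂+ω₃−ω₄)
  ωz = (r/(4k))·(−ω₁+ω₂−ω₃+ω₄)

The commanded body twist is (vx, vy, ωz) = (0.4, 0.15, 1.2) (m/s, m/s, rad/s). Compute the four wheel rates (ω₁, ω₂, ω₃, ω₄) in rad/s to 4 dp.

(-3.4333, 16.7667, 1.5667, 11.7667)

k = lx + ly = 0.18 + 0.2 = 0.3800;  k·ωz = 0.3800·1.2 = 0.4560
ω₁ (FL) = (vx − vy − k·ωz)/r = -0.2060/0.06 = -3.4333
ω₂ (FR) = (vx + vy + k·ωz)/r = 1.0060/0.06 = 16.7667
ω₃ (RL) = (vx + vy − k·ωz)/r = 0.0940/0.06 = 1.5667
ω₄ (RR) = (vx − vy + k·ωz)/r = 0.7060/0.06 = 11.7667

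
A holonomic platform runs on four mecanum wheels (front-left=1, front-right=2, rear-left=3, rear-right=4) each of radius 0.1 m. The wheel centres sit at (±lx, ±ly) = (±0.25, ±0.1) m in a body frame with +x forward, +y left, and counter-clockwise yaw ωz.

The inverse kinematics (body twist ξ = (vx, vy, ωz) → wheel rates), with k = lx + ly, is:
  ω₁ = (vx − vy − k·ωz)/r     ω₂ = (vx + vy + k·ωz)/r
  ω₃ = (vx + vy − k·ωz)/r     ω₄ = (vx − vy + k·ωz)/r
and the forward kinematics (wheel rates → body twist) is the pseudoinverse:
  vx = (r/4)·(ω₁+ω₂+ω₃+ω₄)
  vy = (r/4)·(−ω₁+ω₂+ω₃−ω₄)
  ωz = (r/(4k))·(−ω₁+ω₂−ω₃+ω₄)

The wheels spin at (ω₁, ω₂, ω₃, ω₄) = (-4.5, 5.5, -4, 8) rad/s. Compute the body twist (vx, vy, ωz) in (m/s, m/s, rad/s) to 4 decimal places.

(0.1250, -0.0500, 1.5714)

k = lx + ly = 0.25 + 0.1 = 0.3500
ω₁+ω₂+ω₃+ω₄ = 5.0000  →  vx = (0.1/4)·5.0000 = 0.1250
−ω₁+ω₂+ω₃−ω₄ = -2.0000  →  vy = (0.1/4)·-2.0000 = -0.0500
−ω₁+ω₂−ω₃+ω₄ = 22.0000  →  ωz = (0.1/1.4000)·22.0000 = 1.5714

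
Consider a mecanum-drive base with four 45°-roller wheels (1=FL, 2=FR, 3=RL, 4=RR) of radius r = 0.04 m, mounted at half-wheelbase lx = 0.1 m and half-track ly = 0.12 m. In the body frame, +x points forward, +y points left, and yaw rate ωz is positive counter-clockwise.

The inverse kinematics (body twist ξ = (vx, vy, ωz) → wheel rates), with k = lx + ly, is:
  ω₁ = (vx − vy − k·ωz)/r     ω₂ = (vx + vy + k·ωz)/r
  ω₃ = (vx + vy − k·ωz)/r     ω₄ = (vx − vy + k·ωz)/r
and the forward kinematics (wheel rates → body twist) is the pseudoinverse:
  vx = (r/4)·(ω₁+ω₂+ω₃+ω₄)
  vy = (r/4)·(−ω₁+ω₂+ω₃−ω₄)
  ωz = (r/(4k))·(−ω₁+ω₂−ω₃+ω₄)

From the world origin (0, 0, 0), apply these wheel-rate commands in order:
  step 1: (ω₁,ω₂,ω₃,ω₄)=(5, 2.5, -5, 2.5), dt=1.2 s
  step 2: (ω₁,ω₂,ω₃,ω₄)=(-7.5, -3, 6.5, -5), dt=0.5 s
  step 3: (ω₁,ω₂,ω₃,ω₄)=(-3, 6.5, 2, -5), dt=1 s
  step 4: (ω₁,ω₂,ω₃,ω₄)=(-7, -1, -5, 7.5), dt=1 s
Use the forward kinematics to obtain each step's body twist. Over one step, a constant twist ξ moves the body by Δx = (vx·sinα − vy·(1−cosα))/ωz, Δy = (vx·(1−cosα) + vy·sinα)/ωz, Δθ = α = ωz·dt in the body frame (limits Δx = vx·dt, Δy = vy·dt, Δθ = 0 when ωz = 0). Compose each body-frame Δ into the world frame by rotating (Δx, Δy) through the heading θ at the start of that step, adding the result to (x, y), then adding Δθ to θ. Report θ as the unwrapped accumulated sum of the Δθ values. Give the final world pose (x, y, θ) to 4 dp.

(-0.0115, 0.0402, 1.0682)

step 1: ξ=(vx,vy,ωz)=(0.0500, -0.1000, 0.2273), dt=1.2 → body Δ=(0.0755, -0.1104, 0.2727) → world pose (0.0755, -0.1104, 0.2727)
step 2: ξ=(vx,vy,ωz)=(-0.0900, 0.1600, -0.3182), dt=0.5 → body Δ=(-0.0385, 0.0832, -0.1591) → world pose (0.0161, -0.0406, 0.1136)
step 3: ξ=(vx,vy,ωz)=(0.0050, 0.1650, 0.1136), dt=1.0 → body Δ=(-0.0044, 0.1649, 0.1136) → world pose (-0.0070, 0.1228, 0.2273)
step 4: ξ=(vx,vy,ωz)=(-0.0550, -0.0650, 0.8409), dt=1.0 → body Δ=(-0.0230, -0.0794, 0.8409) → world pose (-0.0115, 0.0402, 1.0682)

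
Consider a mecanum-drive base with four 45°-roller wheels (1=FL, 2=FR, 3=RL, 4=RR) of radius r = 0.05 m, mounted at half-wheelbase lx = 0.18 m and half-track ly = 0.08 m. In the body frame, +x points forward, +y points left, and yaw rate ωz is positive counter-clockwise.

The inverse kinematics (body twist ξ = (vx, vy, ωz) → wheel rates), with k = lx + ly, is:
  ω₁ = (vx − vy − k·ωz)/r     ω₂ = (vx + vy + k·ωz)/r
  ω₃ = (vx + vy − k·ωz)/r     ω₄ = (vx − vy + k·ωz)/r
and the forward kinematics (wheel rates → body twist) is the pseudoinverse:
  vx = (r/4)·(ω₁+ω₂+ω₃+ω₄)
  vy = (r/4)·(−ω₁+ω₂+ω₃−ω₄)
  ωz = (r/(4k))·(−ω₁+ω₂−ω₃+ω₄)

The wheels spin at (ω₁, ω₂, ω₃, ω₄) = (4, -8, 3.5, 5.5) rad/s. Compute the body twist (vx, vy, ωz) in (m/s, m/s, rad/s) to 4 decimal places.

k = lx + ly = 0.18 + 0.08 = 0.2600
ω₁+ω₂+ω₃+ω₄ = 5.0000  →  vx = (0.05/4)·5.0000 = 0.0625
−ω₁+ω₂+ω₃−ω₄ = -14.0000  →  vy = (0.05/4)·-14.0000 = -0.1750
−ω₁+ω₂−ω₃+ω₄ = -10.0000  →  ωz = (0.05/1.0400)·-10.0000 = -0.4808

(0.0625, -0.1750, -0.4808)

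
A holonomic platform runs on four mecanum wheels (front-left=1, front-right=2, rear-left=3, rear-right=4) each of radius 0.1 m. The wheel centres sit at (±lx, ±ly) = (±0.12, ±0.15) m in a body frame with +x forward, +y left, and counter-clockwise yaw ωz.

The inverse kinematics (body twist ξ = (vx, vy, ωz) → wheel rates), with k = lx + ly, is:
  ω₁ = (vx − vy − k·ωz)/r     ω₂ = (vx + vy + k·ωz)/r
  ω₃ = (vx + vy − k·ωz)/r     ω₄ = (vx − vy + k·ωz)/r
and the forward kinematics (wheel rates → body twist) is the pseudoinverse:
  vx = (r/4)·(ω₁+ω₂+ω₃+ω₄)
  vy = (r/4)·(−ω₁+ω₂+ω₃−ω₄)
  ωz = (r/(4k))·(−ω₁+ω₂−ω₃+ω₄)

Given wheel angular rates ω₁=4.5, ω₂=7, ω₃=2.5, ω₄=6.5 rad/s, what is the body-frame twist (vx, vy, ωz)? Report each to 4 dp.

(0.5125, -0.0375, 0.6019)

k = lx + ly = 0.12 + 0.15 = 0.2700
ω₁+ω₂+ω₃+ω₄ = 20.5000  →  vx = (0.1/4)·20.5000 = 0.5125
−ω₁+ω₂+ω₃−ω₄ = -1.5000  →  vy = (0.1/4)·-1.5000 = -0.0375
−ω₁+ω₂−ω₃+ω₄ = 6.5000  →  ωz = (0.1/1.0800)·6.5000 = 0.6019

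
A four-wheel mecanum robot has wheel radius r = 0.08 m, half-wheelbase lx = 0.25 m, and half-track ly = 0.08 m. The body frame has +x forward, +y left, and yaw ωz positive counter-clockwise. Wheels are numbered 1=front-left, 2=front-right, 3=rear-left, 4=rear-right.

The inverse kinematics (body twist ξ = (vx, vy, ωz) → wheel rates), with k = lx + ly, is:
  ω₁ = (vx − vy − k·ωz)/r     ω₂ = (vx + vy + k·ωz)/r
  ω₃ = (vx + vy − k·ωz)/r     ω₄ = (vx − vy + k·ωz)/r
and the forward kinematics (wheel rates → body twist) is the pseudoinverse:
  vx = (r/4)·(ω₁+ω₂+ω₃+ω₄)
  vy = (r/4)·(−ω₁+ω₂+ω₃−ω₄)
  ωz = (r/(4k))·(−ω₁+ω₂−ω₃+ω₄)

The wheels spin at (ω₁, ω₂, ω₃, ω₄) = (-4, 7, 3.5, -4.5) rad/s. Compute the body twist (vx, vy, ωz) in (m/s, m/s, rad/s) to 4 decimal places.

k = lx + ly = 0.25 + 0.08 = 0.3300
ω₁+ω₂+ω₃+ω₄ = 2.0000  →  vx = (0.08/4)·2.0000 = 0.0400
−ω₁+ω₂+ω₃−ω₄ = 19.0000  →  vy = (0.08/4)·19.0000 = 0.3800
−ω₁+ω₂−ω₃+ω₄ = 3.0000  →  ωz = (0.08/1.3200)·3.0000 = 0.1818

(0.0400, 0.3800, 0.1818)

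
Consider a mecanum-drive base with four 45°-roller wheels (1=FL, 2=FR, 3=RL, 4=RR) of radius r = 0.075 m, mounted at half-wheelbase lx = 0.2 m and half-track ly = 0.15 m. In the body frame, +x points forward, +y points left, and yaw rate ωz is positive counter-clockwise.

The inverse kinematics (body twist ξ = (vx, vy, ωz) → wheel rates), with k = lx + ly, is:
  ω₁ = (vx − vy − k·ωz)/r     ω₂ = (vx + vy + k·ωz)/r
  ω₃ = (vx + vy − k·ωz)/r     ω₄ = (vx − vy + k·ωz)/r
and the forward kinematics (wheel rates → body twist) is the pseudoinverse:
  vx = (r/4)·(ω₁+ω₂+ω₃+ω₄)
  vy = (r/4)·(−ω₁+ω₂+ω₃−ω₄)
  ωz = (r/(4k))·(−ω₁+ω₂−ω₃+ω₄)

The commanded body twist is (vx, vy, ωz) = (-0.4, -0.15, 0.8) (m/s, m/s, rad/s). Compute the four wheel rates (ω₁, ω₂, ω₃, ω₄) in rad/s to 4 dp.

k = lx + ly = 0.2 + 0.15 = 0.3500;  k·ωz = 0.3500·0.8 = 0.2800
ω₁ (FL) = (vx − vy − k·ωz)/r = -0.5300/0.075 = -7.0667
ω₂ (FR) = (vx + vy + k·ωz)/r = -0.2700/0.075 = -3.6000
ω₃ (RL) = (vx + vy − k·ωz)/r = -0.8300/0.075 = -11.0667
ω₄ (RR) = (vx − vy + k·ωz)/r = 0.0300/0.075 = 0.4000

(-7.0667, -3.6000, -11.0667, 0.4000)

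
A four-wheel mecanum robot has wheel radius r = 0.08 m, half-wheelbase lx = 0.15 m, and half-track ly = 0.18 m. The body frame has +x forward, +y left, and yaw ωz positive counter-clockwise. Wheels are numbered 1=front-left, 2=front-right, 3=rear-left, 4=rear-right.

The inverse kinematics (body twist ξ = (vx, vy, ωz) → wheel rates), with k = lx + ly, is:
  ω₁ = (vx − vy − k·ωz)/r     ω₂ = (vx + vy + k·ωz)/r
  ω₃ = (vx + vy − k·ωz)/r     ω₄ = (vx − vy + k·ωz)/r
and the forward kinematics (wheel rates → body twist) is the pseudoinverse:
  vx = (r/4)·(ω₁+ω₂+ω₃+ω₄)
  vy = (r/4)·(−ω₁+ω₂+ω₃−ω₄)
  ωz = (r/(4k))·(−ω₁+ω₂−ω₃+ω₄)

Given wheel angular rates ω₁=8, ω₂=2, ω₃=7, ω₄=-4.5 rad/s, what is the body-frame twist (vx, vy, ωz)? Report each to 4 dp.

(0.2500, 0.1100, -1.0606)

k = lx + ly = 0.15 + 0.18 = 0.3300
ω₁+ω₂+ω₃+ω₄ = 12.5000  →  vx = (0.08/4)·12.5000 = 0.2500
−ω₁+ω₂+ω₃−ω₄ = 5.5000  →  vy = (0.08/4)·5.5000 = 0.1100
−ω₁+ω₂−ω₃+ω₄ = -17.5000  →  ωz = (0.08/1.3200)·-17.5000 = -1.0606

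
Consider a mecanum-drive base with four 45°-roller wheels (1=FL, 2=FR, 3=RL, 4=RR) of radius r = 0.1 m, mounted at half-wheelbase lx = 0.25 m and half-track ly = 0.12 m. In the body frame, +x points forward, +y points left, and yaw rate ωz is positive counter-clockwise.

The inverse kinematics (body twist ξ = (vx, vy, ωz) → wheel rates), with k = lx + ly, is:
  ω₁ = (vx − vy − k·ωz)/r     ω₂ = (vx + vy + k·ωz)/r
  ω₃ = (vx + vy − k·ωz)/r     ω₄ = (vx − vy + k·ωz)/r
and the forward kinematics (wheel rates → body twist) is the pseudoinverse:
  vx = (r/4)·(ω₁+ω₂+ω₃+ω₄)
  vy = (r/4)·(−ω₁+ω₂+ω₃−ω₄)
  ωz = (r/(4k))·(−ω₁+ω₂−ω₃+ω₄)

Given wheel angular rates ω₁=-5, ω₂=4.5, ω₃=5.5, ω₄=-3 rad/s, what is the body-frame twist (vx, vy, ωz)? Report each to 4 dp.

(0.0500, 0.4500, 0.0676)

k = lx + ly = 0.25 + 0.12 = 0.3700
ω₁+ω₂+ω₃+ω₄ = 2.0000  →  vx = (0.1/4)·2.0000 = 0.0500
−ω₁+ω₂+ω₃−ω₄ = 18.0000  →  vy = (0.1/4)·18.0000 = 0.4500
−ω₁+ω₂−ω₃+ω₄ = 1.0000  →  ωz = (0.1/1.4800)·1.0000 = 0.0676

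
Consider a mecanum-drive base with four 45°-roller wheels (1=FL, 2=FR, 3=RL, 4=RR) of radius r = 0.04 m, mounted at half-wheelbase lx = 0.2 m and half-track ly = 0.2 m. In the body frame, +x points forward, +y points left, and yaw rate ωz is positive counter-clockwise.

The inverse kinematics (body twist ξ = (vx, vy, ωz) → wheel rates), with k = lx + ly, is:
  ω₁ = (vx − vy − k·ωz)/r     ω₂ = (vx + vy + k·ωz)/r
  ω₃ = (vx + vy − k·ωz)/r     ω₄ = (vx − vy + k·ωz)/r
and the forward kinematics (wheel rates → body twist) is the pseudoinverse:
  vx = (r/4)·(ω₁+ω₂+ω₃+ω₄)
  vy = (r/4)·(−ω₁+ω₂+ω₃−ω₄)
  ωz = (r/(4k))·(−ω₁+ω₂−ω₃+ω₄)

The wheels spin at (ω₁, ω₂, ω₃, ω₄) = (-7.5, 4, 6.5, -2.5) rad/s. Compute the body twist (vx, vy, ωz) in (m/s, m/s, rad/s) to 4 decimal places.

(0.0050, 0.2050, 0.0625)

k = lx + ly = 0.2 + 0.2 = 0.4000
ω₁+ω₂+ω₃+ω₄ = 0.5000  →  vx = (0.04/4)·0.5000 = 0.0050
−ω₁+ω₂+ω₃−ω₄ = 20.5000  →  vy = (0.04/4)·20.5000 = 0.2050
−ω₁+ω₂−ω₃+ω₄ = 2.5000  →  ωz = (0.04/1.6000)·2.5000 = 0.0625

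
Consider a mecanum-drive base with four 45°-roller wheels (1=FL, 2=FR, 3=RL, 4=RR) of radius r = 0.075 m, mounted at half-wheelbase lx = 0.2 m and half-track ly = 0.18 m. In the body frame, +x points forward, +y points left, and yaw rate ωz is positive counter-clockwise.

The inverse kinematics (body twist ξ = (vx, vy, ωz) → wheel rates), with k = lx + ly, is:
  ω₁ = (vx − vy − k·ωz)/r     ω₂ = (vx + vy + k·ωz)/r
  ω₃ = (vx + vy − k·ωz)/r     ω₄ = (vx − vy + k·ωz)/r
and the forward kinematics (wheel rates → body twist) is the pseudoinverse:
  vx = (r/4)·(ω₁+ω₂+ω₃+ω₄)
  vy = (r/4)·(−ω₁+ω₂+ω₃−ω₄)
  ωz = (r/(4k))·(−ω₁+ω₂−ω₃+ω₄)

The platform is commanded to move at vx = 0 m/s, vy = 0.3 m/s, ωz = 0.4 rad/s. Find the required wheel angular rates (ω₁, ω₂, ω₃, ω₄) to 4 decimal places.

(-6.0267, 6.0267, 1.9733, -1.9733)

k = lx + ly = 0.2 + 0.18 = 0.3800;  k·ωz = 0.3800·0.4 = 0.1520
ω₁ (FL) = (vx − vy − k·ωz)/r = -0.4520/0.075 = -6.0267
ω₂ (FR) = (vx + vy + k·ωz)/r = 0.4520/0.075 = 6.0267
ω₃ (RL) = (vx + vy − k·ωz)/r = 0.1480/0.075 = 1.9733
ω₄ (RR) = (vx − vy + k·ωz)/r = -0.1480/0.075 = -1.9733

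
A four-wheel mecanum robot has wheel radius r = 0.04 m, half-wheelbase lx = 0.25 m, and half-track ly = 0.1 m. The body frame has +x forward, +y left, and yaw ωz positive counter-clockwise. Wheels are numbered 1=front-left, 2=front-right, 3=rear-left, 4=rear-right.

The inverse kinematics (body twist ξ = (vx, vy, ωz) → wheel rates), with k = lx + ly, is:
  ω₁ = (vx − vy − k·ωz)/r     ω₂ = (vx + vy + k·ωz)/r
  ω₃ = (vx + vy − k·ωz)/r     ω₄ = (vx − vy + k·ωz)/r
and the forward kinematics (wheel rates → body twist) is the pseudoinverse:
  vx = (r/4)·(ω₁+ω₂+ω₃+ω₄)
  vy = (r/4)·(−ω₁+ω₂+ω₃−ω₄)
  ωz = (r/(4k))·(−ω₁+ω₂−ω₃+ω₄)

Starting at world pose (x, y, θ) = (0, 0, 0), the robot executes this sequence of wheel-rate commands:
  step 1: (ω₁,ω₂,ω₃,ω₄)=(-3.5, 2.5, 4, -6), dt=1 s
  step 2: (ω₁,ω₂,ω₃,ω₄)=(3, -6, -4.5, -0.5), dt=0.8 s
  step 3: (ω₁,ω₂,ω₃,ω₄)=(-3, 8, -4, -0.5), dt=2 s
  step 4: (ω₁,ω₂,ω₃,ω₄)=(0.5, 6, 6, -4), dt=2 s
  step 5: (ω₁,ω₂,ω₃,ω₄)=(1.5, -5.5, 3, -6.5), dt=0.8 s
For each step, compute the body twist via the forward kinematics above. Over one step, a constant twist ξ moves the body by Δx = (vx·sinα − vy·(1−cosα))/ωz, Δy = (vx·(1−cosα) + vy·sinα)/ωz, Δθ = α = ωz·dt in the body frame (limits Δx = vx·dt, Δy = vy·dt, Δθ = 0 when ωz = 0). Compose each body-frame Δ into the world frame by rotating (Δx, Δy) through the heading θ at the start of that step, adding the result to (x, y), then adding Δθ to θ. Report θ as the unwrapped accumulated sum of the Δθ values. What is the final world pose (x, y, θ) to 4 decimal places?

(-0.1703, 0.5778, -0.0343)

step 1: ξ=(vx,vy,ωz)=(-0.0300, 0.1600, -0.1143), dt=1.0 → body Δ=(-0.0208, 0.1614, -0.1143) → world pose (-0.0208, 0.1614, -0.1143)
step 2: ξ=(vx,vy,ωz)=(-0.0800, -0.1300, -0.1429), dt=0.8 → body Δ=(-0.0698, -0.1001, -0.1143) → world pose (-0.1016, 0.0699, -0.2286)
step 3: ξ=(vx,vy,ωz)=(0.0050, 0.0750, 0.4143), dt=2.0 → body Δ=(-0.0498, 0.1373, 0.8286) → world pose (-0.1189, 0.2149, 0.6000)
step 4: ξ=(vx,vy,ωz)=(0.0850, 0.1550, -0.1286), dt=2.0 → body Δ=(0.2078, 0.2849, -0.2571) → world pose (-0.1083, 0.5673, 0.3429)
step 5: ξ=(vx,vy,ωz)=(-0.0750, 0.0250, -0.4714), dt=0.8 → body Δ=(-0.0549, 0.0307, -0.3771) → world pose (-0.1703, 0.5778, -0.0343)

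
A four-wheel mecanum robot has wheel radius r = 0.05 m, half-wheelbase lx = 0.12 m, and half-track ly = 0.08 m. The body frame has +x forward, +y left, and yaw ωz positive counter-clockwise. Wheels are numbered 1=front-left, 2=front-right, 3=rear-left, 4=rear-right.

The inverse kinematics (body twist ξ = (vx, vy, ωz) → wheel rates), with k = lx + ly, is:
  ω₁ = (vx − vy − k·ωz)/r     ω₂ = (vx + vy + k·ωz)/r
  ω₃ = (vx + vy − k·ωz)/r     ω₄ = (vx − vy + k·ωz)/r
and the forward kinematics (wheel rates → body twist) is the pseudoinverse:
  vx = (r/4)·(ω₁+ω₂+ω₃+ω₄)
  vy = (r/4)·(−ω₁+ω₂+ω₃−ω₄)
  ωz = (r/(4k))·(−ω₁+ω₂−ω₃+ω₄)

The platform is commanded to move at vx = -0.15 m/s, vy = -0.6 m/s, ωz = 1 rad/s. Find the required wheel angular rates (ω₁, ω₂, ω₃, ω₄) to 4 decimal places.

(5.0000, -11.0000, -19.0000, 13.0000)

k = lx + ly = 0.12 + 0.08 = 0.2000;  k·ωz = 0.2000·1 = 0.2000
ω₁ (FL) = (vx − vy − k·ωz)/r = 0.2500/0.05 = 5.0000
ω₂ (FR) = (vx + vy + k·ωz)/r = -0.5500/0.05 = -11.0000
ω₃ (RL) = (vx + vy − k·ωz)/r = -0.9500/0.05 = -19.0000
ω₄ (RR) = (vx − vy + k·ωz)/r = 0.6500/0.05 = 13.0000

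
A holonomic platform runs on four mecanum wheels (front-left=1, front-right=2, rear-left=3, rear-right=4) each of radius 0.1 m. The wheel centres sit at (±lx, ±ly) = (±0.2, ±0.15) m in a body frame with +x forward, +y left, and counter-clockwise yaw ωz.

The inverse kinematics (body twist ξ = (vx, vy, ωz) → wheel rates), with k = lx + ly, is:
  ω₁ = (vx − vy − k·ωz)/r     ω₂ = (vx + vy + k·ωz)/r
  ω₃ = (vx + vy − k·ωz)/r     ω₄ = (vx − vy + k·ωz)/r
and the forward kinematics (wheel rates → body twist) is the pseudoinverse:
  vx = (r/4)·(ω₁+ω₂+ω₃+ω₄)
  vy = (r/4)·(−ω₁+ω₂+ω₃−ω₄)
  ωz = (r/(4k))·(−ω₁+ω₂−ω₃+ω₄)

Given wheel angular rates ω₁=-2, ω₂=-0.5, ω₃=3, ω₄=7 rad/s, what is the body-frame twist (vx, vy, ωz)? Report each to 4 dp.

(0.1875, -0.0625, 0.3929)

k = lx + ly = 0.2 + 0.15 = 0.3500
ω₁+ω₂+ω₃+ω₄ = 7.5000  →  vx = (0.1/4)·7.5000 = 0.1875
−ω₁+ω₂+ω₃−ω₄ = -2.5000  →  vy = (0.1/4)·-2.5000 = -0.0625
−ω₁+ω₂−ω₃+ω₄ = 5.5000  →  ωz = (0.1/1.4000)·5.5000 = 0.3929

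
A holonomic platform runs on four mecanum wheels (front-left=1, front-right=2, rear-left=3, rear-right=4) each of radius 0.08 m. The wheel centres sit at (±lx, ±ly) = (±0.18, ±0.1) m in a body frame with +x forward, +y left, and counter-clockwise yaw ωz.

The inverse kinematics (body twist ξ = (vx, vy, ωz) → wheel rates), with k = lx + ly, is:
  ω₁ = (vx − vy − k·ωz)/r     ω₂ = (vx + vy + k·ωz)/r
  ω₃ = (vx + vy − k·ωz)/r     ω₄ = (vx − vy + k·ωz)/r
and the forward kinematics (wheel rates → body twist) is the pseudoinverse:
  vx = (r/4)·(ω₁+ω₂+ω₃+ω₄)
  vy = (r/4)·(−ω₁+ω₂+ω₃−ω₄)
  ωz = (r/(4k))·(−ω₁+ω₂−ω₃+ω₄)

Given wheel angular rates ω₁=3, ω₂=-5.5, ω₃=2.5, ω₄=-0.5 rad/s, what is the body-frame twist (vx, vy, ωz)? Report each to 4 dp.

(-0.0100, -0.1100, -0.8214)

k = lx + ly = 0.18 + 0.1 = 0.2800
ω₁+ω₂+ω₃+ω₄ = -0.5000  →  vx = (0.08/4)·-0.5000 = -0.0100
−ω₁+ω₂+ω₃−ω₄ = -5.5000  →  vy = (0.08/4)·-5.5000 = -0.1100
−ω₁+ω₂−ω₃+ω₄ = -11.5000  →  ωz = (0.08/1.1200)·-11.5000 = -0.8214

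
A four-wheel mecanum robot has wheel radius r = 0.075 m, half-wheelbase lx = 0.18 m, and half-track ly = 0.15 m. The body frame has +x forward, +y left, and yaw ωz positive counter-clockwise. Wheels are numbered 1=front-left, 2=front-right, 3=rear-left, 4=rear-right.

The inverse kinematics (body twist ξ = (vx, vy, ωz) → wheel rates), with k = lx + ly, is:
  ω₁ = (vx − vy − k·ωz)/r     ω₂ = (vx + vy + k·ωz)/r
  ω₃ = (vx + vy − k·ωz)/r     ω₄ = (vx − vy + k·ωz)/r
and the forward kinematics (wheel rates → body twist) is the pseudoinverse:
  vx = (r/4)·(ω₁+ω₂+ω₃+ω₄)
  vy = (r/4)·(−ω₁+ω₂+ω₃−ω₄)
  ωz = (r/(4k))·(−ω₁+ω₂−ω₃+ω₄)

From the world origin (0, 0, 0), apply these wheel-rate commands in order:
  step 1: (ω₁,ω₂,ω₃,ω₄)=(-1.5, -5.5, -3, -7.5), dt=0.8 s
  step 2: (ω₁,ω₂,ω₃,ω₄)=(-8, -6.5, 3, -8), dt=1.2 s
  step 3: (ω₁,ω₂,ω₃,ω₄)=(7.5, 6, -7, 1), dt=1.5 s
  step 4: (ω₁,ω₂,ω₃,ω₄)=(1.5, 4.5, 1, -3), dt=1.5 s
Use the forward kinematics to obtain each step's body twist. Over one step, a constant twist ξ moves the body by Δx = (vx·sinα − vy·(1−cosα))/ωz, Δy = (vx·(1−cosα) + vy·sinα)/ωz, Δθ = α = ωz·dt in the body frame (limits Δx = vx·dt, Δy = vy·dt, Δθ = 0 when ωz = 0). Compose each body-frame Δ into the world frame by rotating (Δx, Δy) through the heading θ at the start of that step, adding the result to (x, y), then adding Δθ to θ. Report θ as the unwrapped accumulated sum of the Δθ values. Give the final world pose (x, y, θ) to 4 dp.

(-0.2354, 0.3277, -0.5653)

step 1: ξ=(vx,vy,ωz)=(-0.3281, 0.0094, -0.4830), dt=0.8 → body Δ=(-0.2546, 0.0574, -0.3864) → world pose (-0.2546, 0.0574, -0.3864)
step 2: ξ=(vx,vy,ωz)=(-0.3656, 0.2344, -0.5398), dt=1.2 → body Δ=(-0.3208, 0.3992, -0.6477) → world pose (-0.4013, 0.5480, -1.0341)
step 3: ξ=(vx,vy,ωz)=(0.1406, -0.1781, 0.3693), dt=1.5 → body Δ=(0.2724, -0.1968, 0.5540) → world pose (-0.4311, 0.2133, -0.4801)
step 4: ξ=(vx,vy,ωz)=(0.0750, 0.1312, -0.0568), dt=1.5 → body Δ=(0.1207, 0.1918, -0.0852) → world pose (-0.2354, 0.3277, -0.5653)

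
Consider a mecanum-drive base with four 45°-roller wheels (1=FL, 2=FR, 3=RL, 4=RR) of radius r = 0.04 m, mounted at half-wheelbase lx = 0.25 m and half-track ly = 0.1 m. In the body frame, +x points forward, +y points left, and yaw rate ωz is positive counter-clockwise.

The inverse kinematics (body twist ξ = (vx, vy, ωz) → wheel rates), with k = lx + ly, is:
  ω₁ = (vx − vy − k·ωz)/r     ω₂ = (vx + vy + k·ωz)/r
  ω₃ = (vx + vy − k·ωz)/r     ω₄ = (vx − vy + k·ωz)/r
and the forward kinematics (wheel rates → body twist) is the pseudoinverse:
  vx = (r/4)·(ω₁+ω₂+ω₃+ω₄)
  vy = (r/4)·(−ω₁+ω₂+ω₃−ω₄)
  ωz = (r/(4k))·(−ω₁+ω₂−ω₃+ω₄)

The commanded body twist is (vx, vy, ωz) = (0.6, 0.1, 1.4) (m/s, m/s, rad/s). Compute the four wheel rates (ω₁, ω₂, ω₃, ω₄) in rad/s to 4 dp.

(0.2500, 29.7500, 5.2500, 24.7500)

k = lx + ly = 0.25 + 0.1 = 0.3500;  k·ωz = 0.3500·1.4 = 0.4900
ω₁ (FL) = (vx − vy − k·ωz)/r = 0.0100/0.04 = 0.2500
ω₂ (FR) = (vx + vy + k·ωz)/r = 1.1900/0.04 = 29.7500
ω₃ (RL) = (vx + vy − k·ωz)/r = 0.2100/0.04 = 5.2500
ω₄ (RR) = (vx − vy + k·ωz)/r = 0.9900/0.04 = 24.7500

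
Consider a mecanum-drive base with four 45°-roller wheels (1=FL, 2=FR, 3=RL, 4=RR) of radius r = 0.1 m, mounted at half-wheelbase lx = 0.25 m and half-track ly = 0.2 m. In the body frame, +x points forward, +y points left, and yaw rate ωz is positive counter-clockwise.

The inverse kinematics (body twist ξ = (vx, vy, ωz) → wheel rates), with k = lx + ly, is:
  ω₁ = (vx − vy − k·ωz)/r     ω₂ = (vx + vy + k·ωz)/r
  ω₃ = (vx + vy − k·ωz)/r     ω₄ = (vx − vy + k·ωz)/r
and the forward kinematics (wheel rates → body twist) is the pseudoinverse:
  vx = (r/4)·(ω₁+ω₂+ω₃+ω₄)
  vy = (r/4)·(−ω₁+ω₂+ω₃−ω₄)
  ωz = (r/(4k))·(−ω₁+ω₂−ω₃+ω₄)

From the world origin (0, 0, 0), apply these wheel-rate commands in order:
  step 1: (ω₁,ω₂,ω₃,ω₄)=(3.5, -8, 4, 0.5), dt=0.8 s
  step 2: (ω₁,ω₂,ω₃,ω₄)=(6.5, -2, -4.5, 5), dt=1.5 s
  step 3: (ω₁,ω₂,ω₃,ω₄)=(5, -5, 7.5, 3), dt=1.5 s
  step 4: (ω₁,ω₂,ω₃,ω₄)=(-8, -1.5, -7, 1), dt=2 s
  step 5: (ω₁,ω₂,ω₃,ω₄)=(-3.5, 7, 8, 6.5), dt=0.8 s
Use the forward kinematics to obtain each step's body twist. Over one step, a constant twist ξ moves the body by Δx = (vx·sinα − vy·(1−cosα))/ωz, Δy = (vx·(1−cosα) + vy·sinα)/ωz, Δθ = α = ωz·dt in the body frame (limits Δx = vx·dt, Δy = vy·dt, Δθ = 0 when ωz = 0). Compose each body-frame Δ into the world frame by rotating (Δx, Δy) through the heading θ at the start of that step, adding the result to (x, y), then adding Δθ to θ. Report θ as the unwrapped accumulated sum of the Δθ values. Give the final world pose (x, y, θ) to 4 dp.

step 1: ξ=(vx,vy,ωz)=(0.0000, -0.2000, -0.8333), dt=0.8 → body Δ=(-0.0514, -0.1484, -0.6667) → world pose (-0.0514, -0.1484, -0.6667)
step 2: ξ=(vx,vy,ωz)=(0.1250, -0.4500, 0.0556), dt=1.5 → body Δ=(0.2154, -0.6664, 0.0833) → world pose (-0.2942, -0.8053, -0.5833)
step 3: ξ=(vx,vy,ωz)=(0.2625, -0.1375, -0.8056), dt=1.5 → body Δ=(0.1945, -0.3699, -1.2083) → world pose (-0.3356, -1.2212, -1.7917)
step 4: ξ=(vx,vy,ωz)=(-0.3875, -0.0375, 0.8056), dt=2.0 → body Δ=(-0.4322, -0.5469, 1.6111) → world pose (-0.7746, -0.6797, -0.1806)
step 5: ξ=(vx,vy,ωz)=(0.4500, 0.3000, 0.5000), dt=0.8 → body Δ=(0.3031, 0.3047, 0.4000) → world pose (-0.4217, -0.4344, 0.2194)

(-0.4217, -0.4344, 0.2194)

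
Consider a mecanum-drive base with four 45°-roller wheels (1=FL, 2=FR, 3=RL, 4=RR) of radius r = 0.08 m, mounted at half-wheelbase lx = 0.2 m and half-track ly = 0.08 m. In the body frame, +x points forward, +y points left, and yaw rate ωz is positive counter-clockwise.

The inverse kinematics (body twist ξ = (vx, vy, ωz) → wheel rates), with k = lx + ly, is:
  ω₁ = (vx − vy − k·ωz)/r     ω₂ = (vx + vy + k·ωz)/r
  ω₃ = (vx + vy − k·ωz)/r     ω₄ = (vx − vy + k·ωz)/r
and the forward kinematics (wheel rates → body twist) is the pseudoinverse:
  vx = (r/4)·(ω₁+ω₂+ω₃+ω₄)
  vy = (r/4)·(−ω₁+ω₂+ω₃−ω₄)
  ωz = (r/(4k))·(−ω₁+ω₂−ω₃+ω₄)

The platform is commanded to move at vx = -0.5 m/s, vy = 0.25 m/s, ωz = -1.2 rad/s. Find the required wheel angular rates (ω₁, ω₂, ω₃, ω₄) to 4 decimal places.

k = lx + ly = 0.2 + 0.08 = 0.2800;  k·ωz = 0.2800·-1.2 = -0.3360
ω₁ (FL) = (vx − vy − k·ωz)/r = -0.4140/0.08 = -5.1750
ω₂ (FR) = (vx + vy + k·ωz)/r = -0.5860/0.08 = -7.3250
ω₃ (RL) = (vx + vy − k·ωz)/r = 0.0860/0.08 = 1.0750
ω₄ (RR) = (vx − vy + k·ωz)/r = -1.0860/0.08 = -13.5750

(-5.1750, -7.3250, 1.0750, -13.5750)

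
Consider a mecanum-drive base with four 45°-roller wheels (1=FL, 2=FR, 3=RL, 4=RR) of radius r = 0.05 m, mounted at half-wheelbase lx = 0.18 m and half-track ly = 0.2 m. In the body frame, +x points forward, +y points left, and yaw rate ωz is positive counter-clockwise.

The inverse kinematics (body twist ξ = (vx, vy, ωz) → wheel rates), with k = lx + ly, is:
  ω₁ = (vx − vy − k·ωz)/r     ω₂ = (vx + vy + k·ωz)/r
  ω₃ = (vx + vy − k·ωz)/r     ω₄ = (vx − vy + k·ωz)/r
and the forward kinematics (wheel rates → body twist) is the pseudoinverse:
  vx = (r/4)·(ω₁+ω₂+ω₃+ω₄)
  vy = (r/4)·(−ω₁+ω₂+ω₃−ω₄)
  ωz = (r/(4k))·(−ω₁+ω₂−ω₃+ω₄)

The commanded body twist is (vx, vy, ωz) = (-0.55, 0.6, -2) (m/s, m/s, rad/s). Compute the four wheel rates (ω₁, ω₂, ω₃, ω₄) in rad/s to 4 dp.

k = lx + ly = 0.18 + 0.2 = 0.3800;  k·ωz = 0.3800·-2 = -0.7600
ω₁ (FL) = (vx − vy − k·ωz)/r = -0.3900/0.05 = -7.8000
ω₂ (FR) = (vx + vy + k·ωz)/r = -0.7100/0.05 = -14.2000
ω₃ (RL) = (vx + vy − k·ωz)/r = 0.8100/0.05 = 16.2000
ω₄ (RR) = (vx − vy + k·ωz)/r = -1.9100/0.05 = -38.2000

(-7.8000, -14.2000, 16.2000, -38.2000)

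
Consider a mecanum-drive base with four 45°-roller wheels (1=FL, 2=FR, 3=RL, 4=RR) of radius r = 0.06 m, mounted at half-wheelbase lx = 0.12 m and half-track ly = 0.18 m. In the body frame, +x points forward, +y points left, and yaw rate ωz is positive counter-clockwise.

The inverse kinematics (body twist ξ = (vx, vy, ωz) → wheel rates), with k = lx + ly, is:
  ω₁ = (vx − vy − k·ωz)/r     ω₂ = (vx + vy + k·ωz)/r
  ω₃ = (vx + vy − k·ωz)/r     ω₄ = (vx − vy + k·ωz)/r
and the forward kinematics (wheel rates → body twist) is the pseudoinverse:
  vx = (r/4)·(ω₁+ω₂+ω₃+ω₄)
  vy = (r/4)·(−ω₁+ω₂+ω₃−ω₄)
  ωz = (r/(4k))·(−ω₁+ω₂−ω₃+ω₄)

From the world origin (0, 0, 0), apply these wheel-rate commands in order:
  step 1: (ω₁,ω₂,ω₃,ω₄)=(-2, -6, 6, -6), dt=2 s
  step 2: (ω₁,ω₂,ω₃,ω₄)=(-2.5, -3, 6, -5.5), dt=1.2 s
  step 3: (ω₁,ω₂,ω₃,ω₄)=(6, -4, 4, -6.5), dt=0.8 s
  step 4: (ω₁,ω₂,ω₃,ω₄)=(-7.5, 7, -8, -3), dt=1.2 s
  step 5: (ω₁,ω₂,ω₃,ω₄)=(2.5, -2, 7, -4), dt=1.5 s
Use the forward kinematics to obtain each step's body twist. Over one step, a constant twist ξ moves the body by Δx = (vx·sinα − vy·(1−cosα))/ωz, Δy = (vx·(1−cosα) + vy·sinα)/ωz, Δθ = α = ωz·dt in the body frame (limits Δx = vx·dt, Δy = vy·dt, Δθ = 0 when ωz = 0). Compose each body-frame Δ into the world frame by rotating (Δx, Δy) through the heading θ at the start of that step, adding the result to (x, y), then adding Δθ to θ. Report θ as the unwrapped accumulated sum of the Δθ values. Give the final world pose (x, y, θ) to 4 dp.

(0.4920, 0.1268, -3.1325)

step 1: ξ=(vx,vy,ωz)=(-0.1200, 0.1200, -0.8000), dt=2.0 → body Δ=(0.0044, 0.3043, -1.6000) → world pose (0.0044, 0.3043, -1.6000)
step 2: ξ=(vx,vy,ωz)=(-0.0750, 0.1650, -0.6000), dt=1.2 → body Δ=(-0.0142, 0.2124, -0.7200) → world pose (0.2171, 0.3123, -2.3200)
step 3: ξ=(vx,vy,ωz)=(-0.0075, 0.0075, -1.0250), dt=0.8 → body Δ=(-0.0030, 0.0077, -0.8200) → world pose (0.2248, 0.3093, -3.1400)
step 4: ξ=(vx,vy,ωz)=(-0.1725, 0.1425, 0.9750), dt=1.2 → body Δ=(-0.2520, 0.0267, 1.1700) → world pose (0.4769, 0.2830, -1.9700)
step 5: ξ=(vx,vy,ωz)=(0.0525, 0.0975, -0.7750), dt=1.5 → body Δ=(0.1380, 0.0746, -1.1625) → world pose (0.4920, 0.1268, -3.1325)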